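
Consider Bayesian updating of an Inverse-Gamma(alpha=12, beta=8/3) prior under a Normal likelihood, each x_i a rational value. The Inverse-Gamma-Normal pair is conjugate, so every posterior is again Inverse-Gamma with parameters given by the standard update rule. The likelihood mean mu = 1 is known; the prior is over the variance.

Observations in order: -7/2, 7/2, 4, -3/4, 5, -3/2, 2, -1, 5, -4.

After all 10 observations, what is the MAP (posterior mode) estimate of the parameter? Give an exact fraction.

obs 1: x=-7/2 → posterior Inverse-Gamma(25/2, 307/24)
obs 2: x=7/2 → posterior Inverse-Gamma(13, 191/12)
obs 3: x=4 → posterior Inverse-Gamma(27/2, 245/12)
obs 4: x=-3/4 → posterior Inverse-Gamma(14, 2107/96)
obs 5: x=5 → posterior Inverse-Gamma(29/2, 2875/96)
obs 6: x=-3/2 → posterior Inverse-Gamma(15, 3175/96)
obs 7: x=2 → posterior Inverse-Gamma(31/2, 3223/96)
obs 8: x=-1 → posterior Inverse-Gamma(16, 3415/96)
obs 9: x=5 → posterior Inverse-Gamma(33/2, 4183/96)
obs 10: x=-4 → posterior Inverse-Gamma(17, 5383/96)

5383/1728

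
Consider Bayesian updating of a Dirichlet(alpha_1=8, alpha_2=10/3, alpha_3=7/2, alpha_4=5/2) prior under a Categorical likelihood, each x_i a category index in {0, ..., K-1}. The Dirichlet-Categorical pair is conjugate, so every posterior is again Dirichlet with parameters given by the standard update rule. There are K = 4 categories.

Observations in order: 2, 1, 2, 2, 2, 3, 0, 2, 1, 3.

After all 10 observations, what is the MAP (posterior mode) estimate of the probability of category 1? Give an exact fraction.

obs 1: x=2 → posterior Dirichlet(8, 10/3, 9/2, 5/2)
obs 2: x=1 → posterior Dirichlet(8, 13/3, 9/2, 5/2)
obs 3: x=2 → posterior Dirichlet(8, 13/3, 11/2, 5/2)
obs 4: x=2 → posterior Dirichlet(8, 13/3, 13/2, 5/2)
obs 5: x=2 → posterior Dirichlet(8, 13/3, 15/2, 5/2)
obs 6: x=3 → posterior Dirichlet(8, 13/3, 15/2, 7/2)
obs 7: x=0 → posterior Dirichlet(9, 13/3, 15/2, 7/2)
obs 8: x=2 → posterior Dirichlet(9, 13/3, 17/2, 7/2)
obs 9: x=1 → posterior Dirichlet(9, 16/3, 17/2, 7/2)
obs 10: x=3 → posterior Dirichlet(9, 16/3, 17/2, 9/2)

13/70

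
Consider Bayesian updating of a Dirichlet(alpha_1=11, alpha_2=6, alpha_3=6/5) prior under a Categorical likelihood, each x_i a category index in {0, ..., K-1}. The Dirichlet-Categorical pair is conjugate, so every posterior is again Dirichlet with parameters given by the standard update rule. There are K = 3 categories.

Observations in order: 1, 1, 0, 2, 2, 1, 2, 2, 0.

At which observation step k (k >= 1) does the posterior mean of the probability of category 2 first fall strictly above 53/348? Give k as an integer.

k = 7

obs 1: x=1 → posterior Dirichlet(11, 7, 6/5)
obs 2: x=1 → posterior Dirichlet(11, 8, 6/5)
obs 3: x=0 → posterior Dirichlet(12, 8, 6/5)
obs 4: x=2 → posterior Dirichlet(12, 8, 11/5)
obs 5: x=2 → posterior Dirichlet(12, 8, 16/5)
obs 6: x=1 → posterior Dirichlet(12, 9, 16/5)
obs 7: x=2 → posterior Dirichlet(12, 9, 21/5)
obs 8: x=2 → posterior Dirichlet(12, 9, 26/5)
obs 9: x=0 → posterior Dirichlet(13, 9, 26/5)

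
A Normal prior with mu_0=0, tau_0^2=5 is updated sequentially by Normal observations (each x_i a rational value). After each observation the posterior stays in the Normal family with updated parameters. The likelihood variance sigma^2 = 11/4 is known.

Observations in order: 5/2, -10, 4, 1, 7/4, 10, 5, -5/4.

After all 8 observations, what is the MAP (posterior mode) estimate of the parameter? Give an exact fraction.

obs 1: x=5/2 → posterior Normal(50/31, 55/31)
obs 2: x=-10 → posterior Normal(-50/17, 55/51)
obs 3: x=4 → posterior Normal(-70/71, 55/71)
obs 4: x=1 → posterior Normal(-50/91, 55/91)
obs 5: x=7/4 → posterior Normal(-5/37, 55/111)
obs 6: x=10 → posterior Normal(185/131, 55/131)
obs 7: x=5 → posterior Normal(285/151, 55/151)
obs 8: x=-5/4 → posterior Normal(260/171, 55/171)

260/171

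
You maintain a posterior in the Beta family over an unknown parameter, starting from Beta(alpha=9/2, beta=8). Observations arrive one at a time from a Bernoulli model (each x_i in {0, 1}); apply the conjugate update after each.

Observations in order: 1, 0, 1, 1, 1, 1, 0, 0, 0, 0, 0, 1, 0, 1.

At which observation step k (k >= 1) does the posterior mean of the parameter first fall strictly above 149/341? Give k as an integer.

obs 1: x=1 → posterior Beta(11/2, 8)
obs 2: x=0 → posterior Beta(11/2, 9)
obs 3: x=1 → posterior Beta(13/2, 9)
obs 4: x=1 → posterior Beta(15/2, 9)
obs 5: x=1 → posterior Beta(17/2, 9)
obs 6: x=1 → posterior Beta(19/2, 9)
obs 7: x=0 → posterior Beta(19/2, 10)
obs 8: x=0 → posterior Beta(19/2, 11)
obs 9: x=0 → posterior Beta(19/2, 12)
obs 10: x=0 → posterior Beta(19/2, 13)
obs 11: x=0 → posterior Beta(19/2, 14)
obs 12: x=1 → posterior Beta(21/2, 14)
obs 13: x=0 → posterior Beta(21/2, 15)
obs 14: x=1 → posterior Beta(23/2, 15)

k = 4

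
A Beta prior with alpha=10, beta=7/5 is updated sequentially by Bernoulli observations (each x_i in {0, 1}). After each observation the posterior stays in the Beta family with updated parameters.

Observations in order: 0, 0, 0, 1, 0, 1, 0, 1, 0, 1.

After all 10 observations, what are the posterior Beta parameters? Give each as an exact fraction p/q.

alpha=14, beta=37/5

obs 1: x=0 → posterior Beta(10, 12/5)
obs 2: x=0 → posterior Beta(10, 17/5)
obs 3: x=0 → posterior Beta(10, 22/5)
obs 4: x=1 → posterior Beta(11, 22/5)
obs 5: x=0 → posterior Beta(11, 27/5)
obs 6: x=1 → posterior Beta(12, 27/5)
obs 7: x=0 → posterior Beta(12, 32/5)
obs 8: x=1 → posterior Beta(13, 32/5)
obs 9: x=0 → posterior Beta(13, 37/5)
obs 10: x=1 → posterior Beta(14, 37/5)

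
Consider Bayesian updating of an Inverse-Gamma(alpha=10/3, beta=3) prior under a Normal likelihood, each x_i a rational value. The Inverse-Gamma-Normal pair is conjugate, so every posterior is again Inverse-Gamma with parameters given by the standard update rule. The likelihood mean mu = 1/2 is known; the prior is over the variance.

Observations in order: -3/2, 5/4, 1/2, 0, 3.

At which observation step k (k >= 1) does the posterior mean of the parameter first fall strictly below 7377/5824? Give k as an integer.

obs 1: x=-3/2 → posterior Inverse-Gamma(23/6, 5)
obs 2: x=5/4 → posterior Inverse-Gamma(13/3, 169/32)
obs 3: x=1/2 → posterior Inverse-Gamma(29/6, 169/32)
obs 4: x=0 → posterior Inverse-Gamma(16/3, 173/32)
obs 5: x=3 → posterior Inverse-Gamma(35/6, 273/32)

k = 4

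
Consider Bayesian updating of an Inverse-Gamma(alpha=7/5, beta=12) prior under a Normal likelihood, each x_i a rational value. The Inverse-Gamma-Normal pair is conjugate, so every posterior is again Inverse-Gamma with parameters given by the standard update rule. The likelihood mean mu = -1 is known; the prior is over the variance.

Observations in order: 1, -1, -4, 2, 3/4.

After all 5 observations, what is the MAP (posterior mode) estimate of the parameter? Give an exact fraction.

3925/784

obs 1: x=1 → posterior Inverse-Gamma(19/10, 14)
obs 2: x=-1 → posterior Inverse-Gamma(12/5, 14)
obs 3: x=-4 → posterior Inverse-Gamma(29/10, 37/2)
obs 4: x=2 → posterior Inverse-Gamma(17/5, 23)
obs 5: x=3/4 → posterior Inverse-Gamma(39/10, 785/32)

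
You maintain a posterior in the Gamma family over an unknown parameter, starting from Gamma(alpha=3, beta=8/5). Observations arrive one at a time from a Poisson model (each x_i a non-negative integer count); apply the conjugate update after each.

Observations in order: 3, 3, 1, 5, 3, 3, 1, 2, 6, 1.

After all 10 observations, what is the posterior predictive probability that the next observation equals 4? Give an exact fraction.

134412947639477079689905230487346841142351332963934923653120000/948242094939139513002272779229611449772731133681717258267580607

obs 1: x=3 → posterior Gamma(6, 13/5)
obs 2: x=3 → posterior Gamma(9, 18/5)
obs 3: x=1 → posterior Gamma(10, 23/5)
obs 4: x=5 → posterior Gamma(15, 28/5)
obs 5: x=3 → posterior Gamma(18, 33/5)
obs 6: x=3 → posterior Gamma(21, 38/5)
obs 7: x=1 → posterior Gamma(22, 43/5)
obs 8: x=2 → posterior Gamma(24, 48/5)
obs 9: x=6 → posterior Gamma(30, 53/5)
obs 10: x=1 → posterior Gamma(31, 58/5)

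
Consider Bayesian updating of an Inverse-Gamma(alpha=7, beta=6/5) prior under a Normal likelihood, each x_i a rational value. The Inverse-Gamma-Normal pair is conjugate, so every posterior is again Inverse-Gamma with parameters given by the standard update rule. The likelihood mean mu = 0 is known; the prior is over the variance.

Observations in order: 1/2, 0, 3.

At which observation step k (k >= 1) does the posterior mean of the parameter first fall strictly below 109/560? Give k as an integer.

k = 2

obs 1: x=1/2 → posterior Inverse-Gamma(15/2, 53/40)
obs 2: x=0 → posterior Inverse-Gamma(8, 53/40)
obs 3: x=3 → posterior Inverse-Gamma(17/2, 233/40)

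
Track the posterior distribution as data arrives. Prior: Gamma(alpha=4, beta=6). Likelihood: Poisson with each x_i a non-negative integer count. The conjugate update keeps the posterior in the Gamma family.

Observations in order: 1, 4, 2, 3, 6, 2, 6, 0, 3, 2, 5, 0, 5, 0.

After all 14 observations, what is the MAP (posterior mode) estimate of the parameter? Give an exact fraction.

21/10

obs 1: x=1 → posterior Gamma(5, 7)
obs 2: x=4 → posterior Gamma(9, 8)
obs 3: x=2 → posterior Gamma(11, 9)
obs 4: x=3 → posterior Gamma(14, 10)
obs 5: x=6 → posterior Gamma(20, 11)
obs 6: x=2 → posterior Gamma(22, 12)
obs 7: x=6 → posterior Gamma(28, 13)
obs 8: x=0 → posterior Gamma(28, 14)
obs 9: x=3 → posterior Gamma(31, 15)
obs 10: x=2 → posterior Gamma(33, 16)
obs 11: x=5 → posterior Gamma(38, 17)
obs 12: x=0 → posterior Gamma(38, 18)
obs 13: x=5 → posterior Gamma(43, 19)
obs 14: x=0 → posterior Gamma(43, 20)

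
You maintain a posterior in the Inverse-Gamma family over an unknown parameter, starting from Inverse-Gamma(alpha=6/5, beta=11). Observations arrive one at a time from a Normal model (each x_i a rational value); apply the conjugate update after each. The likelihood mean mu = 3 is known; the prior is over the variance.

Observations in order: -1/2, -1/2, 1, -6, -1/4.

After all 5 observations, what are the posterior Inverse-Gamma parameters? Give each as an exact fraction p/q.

alpha=37/10, beta=2273/32

obs 1: x=-1/2 → posterior Inverse-Gamma(17/10, 137/8)
obs 2: x=-1/2 → posterior Inverse-Gamma(11/5, 93/4)
obs 3: x=1 → posterior Inverse-Gamma(27/10, 101/4)
obs 4: x=-6 → posterior Inverse-Gamma(16/5, 263/4)
obs 5: x=-1/4 → posterior Inverse-Gamma(37/10, 2273/32)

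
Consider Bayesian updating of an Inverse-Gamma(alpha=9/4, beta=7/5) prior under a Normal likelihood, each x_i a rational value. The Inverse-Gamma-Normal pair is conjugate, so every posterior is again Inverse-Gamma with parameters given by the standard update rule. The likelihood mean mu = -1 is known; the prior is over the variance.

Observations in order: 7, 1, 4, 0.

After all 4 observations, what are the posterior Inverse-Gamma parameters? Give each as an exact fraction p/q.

alpha=17/4, beta=242/5

obs 1: x=7 → posterior Inverse-Gamma(11/4, 167/5)
obs 2: x=1 → posterior Inverse-Gamma(13/4, 177/5)
obs 3: x=4 → posterior Inverse-Gamma(15/4, 479/10)
obs 4: x=0 → posterior Inverse-Gamma(17/4, 242/5)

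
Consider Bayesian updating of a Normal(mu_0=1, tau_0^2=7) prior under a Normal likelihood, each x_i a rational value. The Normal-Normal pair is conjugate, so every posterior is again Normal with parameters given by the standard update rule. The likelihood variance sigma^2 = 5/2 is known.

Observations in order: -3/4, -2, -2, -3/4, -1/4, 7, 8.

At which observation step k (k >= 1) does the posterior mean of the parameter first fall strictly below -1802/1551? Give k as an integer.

obs 1: x=-3/4 → posterior Normal(-11/38, 35/19)
obs 2: x=-2 → posterior Normal(-67/66, 35/33)
obs 3: x=-2 → posterior Normal(-123/94, 35/47)
obs 4: x=-3/4 → posterior Normal(-72/61, 35/61)
obs 5: x=-1/4 → posterior Normal(-151/150, 7/15)
obs 6: x=7 → posterior Normal(45/178, 35/89)
obs 7: x=8 → posterior Normal(269/206, 35/103)

k = 3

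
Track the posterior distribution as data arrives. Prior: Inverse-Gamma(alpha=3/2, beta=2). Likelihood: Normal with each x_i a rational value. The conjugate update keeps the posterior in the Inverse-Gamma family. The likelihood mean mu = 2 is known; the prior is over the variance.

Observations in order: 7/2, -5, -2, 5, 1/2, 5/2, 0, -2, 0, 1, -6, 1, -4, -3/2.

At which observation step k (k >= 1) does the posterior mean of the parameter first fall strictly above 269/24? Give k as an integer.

k = 2

obs 1: x=7/2 → posterior Inverse-Gamma(2, 25/8)
obs 2: x=-5 → posterior Inverse-Gamma(5/2, 221/8)
obs 3: x=-2 → posterior Inverse-Gamma(3, 285/8)
obs 4: x=5 → posterior Inverse-Gamma(7/2, 321/8)
obs 5: x=1/2 → posterior Inverse-Gamma(4, 165/4)
obs 6: x=5/2 → posterior Inverse-Gamma(9/2, 331/8)
obs 7: x=0 → posterior Inverse-Gamma(5, 347/8)
obs 8: x=-2 → posterior Inverse-Gamma(11/2, 411/8)
obs 9: x=0 → posterior Inverse-Gamma(6, 427/8)
obs 10: x=1 → posterior Inverse-Gamma(13/2, 431/8)
obs 11: x=-6 → posterior Inverse-Gamma(7, 687/8)
obs 12: x=1 → posterior Inverse-Gamma(15/2, 691/8)
obs 13: x=-4 → posterior Inverse-Gamma(8, 835/8)
obs 14: x=-3/2 → posterior Inverse-Gamma(17/2, 221/2)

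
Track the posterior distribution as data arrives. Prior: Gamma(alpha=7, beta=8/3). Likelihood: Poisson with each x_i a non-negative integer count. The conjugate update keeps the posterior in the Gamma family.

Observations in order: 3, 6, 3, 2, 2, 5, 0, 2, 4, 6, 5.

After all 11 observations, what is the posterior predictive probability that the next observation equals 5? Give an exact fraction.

435656411032315602676565234479806234111497347040574690606855148655573651990040603/3720264627856238497019652192451608229685178611063074843743570325032347357459513344

obs 1: x=3 → posterior Gamma(10, 11/3)
obs 2: x=6 → posterior Gamma(16, 14/3)
obs 3: x=3 → posterior Gamma(19, 17/3)
obs 4: x=2 → posterior Gamma(21, 20/3)
obs 5: x=2 → posterior Gamma(23, 23/3)
obs 6: x=5 → posterior Gamma(28, 26/3)
obs 7: x=0 → posterior Gamma(28, 29/3)
obs 8: x=2 → posterior Gamma(30, 32/3)
obs 9: x=4 → posterior Gamma(34, 35/3)
obs 10: x=6 → posterior Gamma(40, 38/3)
obs 11: x=5 → posterior Gamma(45, 41/3)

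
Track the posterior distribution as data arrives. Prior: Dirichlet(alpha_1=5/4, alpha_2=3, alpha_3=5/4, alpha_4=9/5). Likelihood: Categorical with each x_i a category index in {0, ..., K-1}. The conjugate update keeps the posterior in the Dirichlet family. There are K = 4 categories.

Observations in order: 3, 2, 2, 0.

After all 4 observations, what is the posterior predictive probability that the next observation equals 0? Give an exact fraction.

obs 1: x=3 → posterior Dirichlet(5/4, 3, 5/4, 14/5)
obs 2: x=2 → posterior Dirichlet(5/4, 3, 9/4, 14/5)
obs 3: x=2 → posterior Dirichlet(5/4, 3, 13/4, 14/5)
obs 4: x=0 → posterior Dirichlet(9/4, 3, 13/4, 14/5)

45/226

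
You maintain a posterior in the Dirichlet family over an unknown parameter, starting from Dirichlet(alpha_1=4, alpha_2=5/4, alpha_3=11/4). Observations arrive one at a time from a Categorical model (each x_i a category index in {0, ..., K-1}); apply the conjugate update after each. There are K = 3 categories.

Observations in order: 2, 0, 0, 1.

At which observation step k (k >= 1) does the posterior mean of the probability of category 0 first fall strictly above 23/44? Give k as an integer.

k = 3

obs 1: x=2 → posterior Dirichlet(4, 5/4, 15/4)
obs 2: x=0 → posterior Dirichlet(5, 5/4, 15/4)
obs 3: x=0 → posterior Dirichlet(6, 5/4, 15/4)
obs 4: x=1 → posterior Dirichlet(6, 9/4, 15/4)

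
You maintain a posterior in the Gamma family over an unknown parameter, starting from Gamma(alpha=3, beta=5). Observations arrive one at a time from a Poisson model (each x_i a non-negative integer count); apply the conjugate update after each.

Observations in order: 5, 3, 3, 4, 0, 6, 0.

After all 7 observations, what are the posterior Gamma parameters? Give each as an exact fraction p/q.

obs 1: x=5 → posterior Gamma(8, 6)
obs 2: x=3 → posterior Gamma(11, 7)
obs 3: x=3 → posterior Gamma(14, 8)
obs 4: x=4 → posterior Gamma(18, 9)
obs 5: x=0 → posterior Gamma(18, 10)
obs 6: x=6 → posterior Gamma(24, 11)
obs 7: x=0 → posterior Gamma(24, 12)

alpha=24, beta=12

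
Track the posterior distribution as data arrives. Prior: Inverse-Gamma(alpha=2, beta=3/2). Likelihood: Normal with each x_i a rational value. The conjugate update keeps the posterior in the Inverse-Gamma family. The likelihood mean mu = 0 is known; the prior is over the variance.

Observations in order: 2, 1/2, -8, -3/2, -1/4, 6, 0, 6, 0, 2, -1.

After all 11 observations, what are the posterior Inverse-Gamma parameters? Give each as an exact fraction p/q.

alpha=15/2, beta=2409/32

obs 1: x=2 → posterior Inverse-Gamma(5/2, 7/2)
obs 2: x=1/2 → posterior Inverse-Gamma(3, 29/8)
obs 3: x=-8 → posterior Inverse-Gamma(7/2, 285/8)
obs 4: x=-3/2 → posterior Inverse-Gamma(4, 147/4)
obs 5: x=-1/4 → posterior Inverse-Gamma(9/2, 1177/32)
obs 6: x=6 → posterior Inverse-Gamma(5, 1753/32)
obs 7: x=0 → posterior Inverse-Gamma(11/2, 1753/32)
obs 8: x=6 → posterior Inverse-Gamma(6, 2329/32)
obs 9: x=0 → posterior Inverse-Gamma(13/2, 2329/32)
obs 10: x=2 → posterior Inverse-Gamma(7, 2393/32)
obs 11: x=-1 → posterior Inverse-Gamma(15/2, 2409/32)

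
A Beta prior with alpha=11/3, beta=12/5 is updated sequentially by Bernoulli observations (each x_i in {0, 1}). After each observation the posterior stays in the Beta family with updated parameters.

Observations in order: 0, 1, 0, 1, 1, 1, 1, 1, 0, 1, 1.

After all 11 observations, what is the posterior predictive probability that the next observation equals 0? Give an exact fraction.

obs 1: x=0 → posterior Beta(11/3, 17/5)
obs 2: x=1 → posterior Beta(14/3, 17/5)
obs 3: x=0 → posterior Beta(14/3, 22/5)
obs 4: x=1 → posterior Beta(17/3, 22/5)
obs 5: x=1 → posterior Beta(20/3, 22/5)
obs 6: x=1 → posterior Beta(23/3, 22/5)
obs 7: x=1 → posterior Beta(26/3, 22/5)
obs 8: x=1 → posterior Beta(29/3, 22/5)
obs 9: x=0 → posterior Beta(29/3, 27/5)
obs 10: x=1 → posterior Beta(32/3, 27/5)
obs 11: x=1 → posterior Beta(35/3, 27/5)

81/256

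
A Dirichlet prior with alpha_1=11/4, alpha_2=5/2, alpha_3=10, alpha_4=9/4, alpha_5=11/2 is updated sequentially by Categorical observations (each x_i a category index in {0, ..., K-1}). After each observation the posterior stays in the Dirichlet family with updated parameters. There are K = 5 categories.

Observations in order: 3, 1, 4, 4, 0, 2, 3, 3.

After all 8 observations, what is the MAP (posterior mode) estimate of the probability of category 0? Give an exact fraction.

obs 1: x=3 → posterior Dirichlet(11/4, 5/2, 10, 13/4, 11/2)
obs 2: x=1 → posterior Dirichlet(11/4, 7/2, 10, 13/4, 11/2)
obs 3: x=4 → posterior Dirichlet(11/4, 7/2, 10, 13/4, 13/2)
obs 4: x=4 → posterior Dirichlet(11/4, 7/2, 10, 13/4, 15/2)
obs 5: x=0 → posterior Dirichlet(15/4, 7/2, 10, 13/4, 15/2)
obs 6: x=2 → posterior Dirichlet(15/4, 7/2, 11, 13/4, 15/2)
obs 7: x=3 → posterior Dirichlet(15/4, 7/2, 11, 17/4, 15/2)
obs 8: x=3 → posterior Dirichlet(15/4, 7/2, 11, 21/4, 15/2)

11/104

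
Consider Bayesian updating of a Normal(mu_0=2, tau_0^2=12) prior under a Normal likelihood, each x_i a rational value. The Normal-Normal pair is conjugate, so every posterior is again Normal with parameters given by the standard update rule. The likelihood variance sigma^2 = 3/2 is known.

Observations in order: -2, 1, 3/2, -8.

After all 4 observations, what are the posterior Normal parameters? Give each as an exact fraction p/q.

mu_0=-58/33, tau_0^2=4/11

obs 1: x=-2 → posterior Normal(-14/9, 4/3)
obs 2: x=1 → posterior Normal(-6/17, 12/17)
obs 3: x=3/2 → posterior Normal(6/25, 12/25)
obs 4: x=-8 → posterior Normal(-58/33, 4/11)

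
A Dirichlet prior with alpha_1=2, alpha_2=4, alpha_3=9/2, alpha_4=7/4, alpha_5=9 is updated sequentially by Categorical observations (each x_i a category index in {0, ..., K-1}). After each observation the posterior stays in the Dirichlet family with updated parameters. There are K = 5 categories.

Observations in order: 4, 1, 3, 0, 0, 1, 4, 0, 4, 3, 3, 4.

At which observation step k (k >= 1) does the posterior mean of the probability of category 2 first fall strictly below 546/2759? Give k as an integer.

k = 2

obs 1: x=4 → posterior Dirichlet(2, 4, 9/2, 7/4, 10)
obs 2: x=1 → posterior Dirichlet(2, 5, 9/2, 7/4, 10)
obs 3: x=3 → posterior Dirichlet(2, 5, 9/2, 11/4, 10)
obs 4: x=0 → posterior Dirichlet(3, 5, 9/2, 11/4, 10)
obs 5: x=0 → posterior Dirichlet(4, 5, 9/2, 11/4, 10)
obs 6: x=1 → posterior Dirichlet(4, 6, 9/2, 11/4, 10)
obs 7: x=4 → posterior Dirichlet(4, 6, 9/2, 11/4, 11)
obs 8: x=0 → posterior Dirichlet(5, 6, 9/2, 11/4, 11)
obs 9: x=4 → posterior Dirichlet(5, 6, 9/2, 11/4, 12)
obs 10: x=3 → posterior Dirichlet(5, 6, 9/2, 15/4, 12)
obs 11: x=3 → posterior Dirichlet(5, 6, 9/2, 19/4, 12)
obs 12: x=4 → posterior Dirichlet(5, 6, 9/2, 19/4, 13)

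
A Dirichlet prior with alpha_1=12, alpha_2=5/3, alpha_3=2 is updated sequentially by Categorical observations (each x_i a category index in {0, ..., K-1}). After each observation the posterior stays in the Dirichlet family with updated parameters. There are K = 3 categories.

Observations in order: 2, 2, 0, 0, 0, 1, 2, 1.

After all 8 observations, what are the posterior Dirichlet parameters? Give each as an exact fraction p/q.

obs 1: x=2 → posterior Dirichlet(12, 5/3, 3)
obs 2: x=2 → posterior Dirichlet(12, 5/3, 4)
obs 3: x=0 → posterior Dirichlet(13, 5/3, 4)
obs 4: x=0 → posterior Dirichlet(14, 5/3, 4)
obs 5: x=0 → posterior Dirichlet(15, 5/3, 4)
obs 6: x=1 → posterior Dirichlet(15, 8/3, 4)
obs 7: x=2 → posterior Dirichlet(15, 8/3, 5)
obs 8: x=1 → posterior Dirichlet(15, 11/3, 5)

alpha_1=15, alpha_2=11/3, alpha_3=5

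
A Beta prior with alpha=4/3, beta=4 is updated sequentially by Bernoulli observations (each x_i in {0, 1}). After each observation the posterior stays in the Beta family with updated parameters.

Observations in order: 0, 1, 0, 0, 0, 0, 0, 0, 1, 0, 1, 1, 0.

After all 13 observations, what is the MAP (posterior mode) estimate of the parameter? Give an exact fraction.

13/49

obs 1: x=0 → posterior Beta(4/3, 5)
obs 2: x=1 → posterior Beta(7/3, 5)
obs 3: x=0 → posterior Beta(7/3, 6)
obs 4: x=0 → posterior Beta(7/3, 7)
obs 5: x=0 → posterior Beta(7/3, 8)
obs 6: x=0 → posterior Beta(7/3, 9)
obs 7: x=0 → posterior Beta(7/3, 10)
obs 8: x=0 → posterior Beta(7/3, 11)
obs 9: x=1 → posterior Beta(10/3, 11)
obs 10: x=0 → posterior Beta(10/3, 12)
obs 11: x=1 → posterior Beta(13/3, 12)
obs 12: x=1 → posterior Beta(16/3, 12)
obs 13: x=0 → posterior Beta(16/3, 13)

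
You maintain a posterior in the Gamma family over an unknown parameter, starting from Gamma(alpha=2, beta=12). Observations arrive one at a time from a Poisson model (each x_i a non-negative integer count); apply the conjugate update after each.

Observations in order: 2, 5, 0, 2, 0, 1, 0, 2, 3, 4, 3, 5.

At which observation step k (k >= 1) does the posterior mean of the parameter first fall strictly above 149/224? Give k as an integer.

k = 4

obs 1: x=2 → posterior Gamma(4, 13)
obs 2: x=5 → posterior Gamma(9, 14)
obs 3: x=0 → posterior Gamma(9, 15)
obs 4: x=2 → posterior Gamma(11, 16)
obs 5: x=0 → posterior Gamma(11, 17)
obs 6: x=1 → posterior Gamma(12, 18)
obs 7: x=0 → posterior Gamma(12, 19)
obs 8: x=2 → posterior Gamma(14, 20)
obs 9: x=3 → posterior Gamma(17, 21)
obs 10: x=4 → posterior Gamma(21, 22)
obs 11: x=3 → posterior Gamma(24, 23)
obs 12: x=5 → posterior Gamma(29, 24)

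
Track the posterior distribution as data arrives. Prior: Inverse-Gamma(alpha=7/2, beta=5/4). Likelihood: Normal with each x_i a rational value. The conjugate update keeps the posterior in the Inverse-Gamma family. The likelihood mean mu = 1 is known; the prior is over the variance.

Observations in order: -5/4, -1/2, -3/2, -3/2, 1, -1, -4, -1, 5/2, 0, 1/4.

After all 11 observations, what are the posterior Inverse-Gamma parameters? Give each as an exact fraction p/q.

alpha=9, beta=473/16

obs 1: x=-5/4 → posterior Inverse-Gamma(4, 121/32)
obs 2: x=-1/2 → posterior Inverse-Gamma(9/2, 157/32)
obs 3: x=-3/2 → posterior Inverse-Gamma(5, 257/32)
obs 4: x=-3/2 → posterior Inverse-Gamma(11/2, 357/32)
obs 5: x=1 → posterior Inverse-Gamma(6, 357/32)
obs 6: x=-1 → posterior Inverse-Gamma(13/2, 421/32)
obs 7: x=-4 → posterior Inverse-Gamma(7, 821/32)
obs 8: x=-1 → posterior Inverse-Gamma(15/2, 885/32)
obs 9: x=5/2 → posterior Inverse-Gamma(8, 921/32)
obs 10: x=0 → posterior Inverse-Gamma(17/2, 937/32)
obs 11: x=1/4 → posterior Inverse-Gamma(9, 473/16)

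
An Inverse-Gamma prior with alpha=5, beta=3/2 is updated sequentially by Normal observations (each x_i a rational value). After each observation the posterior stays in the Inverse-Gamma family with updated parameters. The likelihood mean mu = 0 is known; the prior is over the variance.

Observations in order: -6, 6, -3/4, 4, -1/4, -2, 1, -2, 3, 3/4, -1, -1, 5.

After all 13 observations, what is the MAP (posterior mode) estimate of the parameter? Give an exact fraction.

439/80

obs 1: x=-6 → posterior Inverse-Gamma(11/2, 39/2)
obs 2: x=6 → posterior Inverse-Gamma(6, 75/2)
obs 3: x=-3/4 → posterior Inverse-Gamma(13/2, 1209/32)
obs 4: x=4 → posterior Inverse-Gamma(7, 1465/32)
obs 5: x=-1/4 → posterior Inverse-Gamma(15/2, 733/16)
obs 6: x=-2 → posterior Inverse-Gamma(8, 765/16)
obs 7: x=1 → posterior Inverse-Gamma(17/2, 773/16)
obs 8: x=-2 → posterior Inverse-Gamma(9, 805/16)
obs 9: x=3 → posterior Inverse-Gamma(19/2, 877/16)
obs 10: x=3/4 → posterior Inverse-Gamma(10, 1763/32)
obs 11: x=-1 → posterior Inverse-Gamma(21/2, 1779/32)
obs 12: x=-1 → posterior Inverse-Gamma(11, 1795/32)
obs 13: x=5 → posterior Inverse-Gamma(23/2, 2195/32)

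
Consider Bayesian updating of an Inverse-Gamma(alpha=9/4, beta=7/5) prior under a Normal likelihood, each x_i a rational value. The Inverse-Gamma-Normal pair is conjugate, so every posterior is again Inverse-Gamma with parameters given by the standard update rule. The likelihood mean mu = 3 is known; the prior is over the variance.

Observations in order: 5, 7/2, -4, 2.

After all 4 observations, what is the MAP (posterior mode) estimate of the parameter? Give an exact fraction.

163/30

obs 1: x=5 → posterior Inverse-Gamma(11/4, 17/5)
obs 2: x=7/2 → posterior Inverse-Gamma(13/4, 141/40)
obs 3: x=-4 → posterior Inverse-Gamma(15/4, 1121/40)
obs 4: x=2 → posterior Inverse-Gamma(17/4, 1141/40)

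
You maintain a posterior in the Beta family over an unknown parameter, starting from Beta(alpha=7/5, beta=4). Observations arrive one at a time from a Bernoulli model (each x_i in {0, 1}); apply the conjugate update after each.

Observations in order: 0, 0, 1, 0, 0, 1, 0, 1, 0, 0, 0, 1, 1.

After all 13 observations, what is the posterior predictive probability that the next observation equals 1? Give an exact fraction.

obs 1: x=0 → posterior Beta(7/5, 5)
obs 2: x=0 → posterior Beta(7/5, 6)
obs 3: x=1 → posterior Beta(12/5, 6)
obs 4: x=0 → posterior Beta(12/5, 7)
obs 5: x=0 → posterior Beta(12/5, 8)
obs 6: x=1 → posterior Beta(17/5, 8)
obs 7: x=0 → posterior Beta(17/5, 9)
obs 8: x=1 → posterior Beta(22/5, 9)
obs 9: x=0 → posterior Beta(22/5, 10)
obs 10: x=0 → posterior Beta(22/5, 11)
obs 11: x=0 → posterior Beta(22/5, 12)
obs 12: x=1 → posterior Beta(27/5, 12)
obs 13: x=1 → posterior Beta(32/5, 12)

8/23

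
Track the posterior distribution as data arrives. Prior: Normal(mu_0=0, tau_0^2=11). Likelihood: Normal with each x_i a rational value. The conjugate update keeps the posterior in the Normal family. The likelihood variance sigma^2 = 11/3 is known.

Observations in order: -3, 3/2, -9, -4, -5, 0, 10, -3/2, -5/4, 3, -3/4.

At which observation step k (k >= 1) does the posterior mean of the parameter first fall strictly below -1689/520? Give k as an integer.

obs 1: x=-3 → posterior Normal(-9/4, 11/4)
obs 2: x=3/2 → posterior Normal(-9/14, 11/7)
obs 3: x=-9 → posterior Normal(-63/20, 11/10)
obs 4: x=-4 → posterior Normal(-87/26, 11/13)
obs 5: x=-5 → posterior Normal(-117/32, 11/16)
obs 6: x=0 → posterior Normal(-117/38, 11/19)
obs 7: x=10 → posterior Normal(-57/44, 1/2)
obs 8: x=-3/2 → posterior Normal(-33/25, 11/25)
obs 9: x=-5/4 → posterior Normal(-21/16, 11/28)
obs 10: x=3 → posterior Normal(-111/124, 11/31)
obs 11: x=-3/4 → posterior Normal(-15/17, 11/34)

k = 4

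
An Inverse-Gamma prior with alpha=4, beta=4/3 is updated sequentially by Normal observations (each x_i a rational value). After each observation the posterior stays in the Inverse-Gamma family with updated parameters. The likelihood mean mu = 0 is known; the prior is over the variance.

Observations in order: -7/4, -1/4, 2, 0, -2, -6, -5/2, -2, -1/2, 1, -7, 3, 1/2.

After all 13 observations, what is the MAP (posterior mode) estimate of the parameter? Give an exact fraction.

2869/552

obs 1: x=-7/4 → posterior Inverse-Gamma(9/2, 275/96)
obs 2: x=-1/4 → posterior Inverse-Gamma(5, 139/48)
obs 3: x=2 → posterior Inverse-Gamma(11/2, 235/48)
obs 4: x=0 → posterior Inverse-Gamma(6, 235/48)
obs 5: x=-2 → posterior Inverse-Gamma(13/2, 331/48)
obs 6: x=-6 → posterior Inverse-Gamma(7, 1195/48)
obs 7: x=-5/2 → posterior Inverse-Gamma(15/2, 1345/48)
obs 8: x=-2 → posterior Inverse-Gamma(8, 1441/48)
obs 9: x=-1/2 → posterior Inverse-Gamma(17/2, 1447/48)
obs 10: x=1 → posterior Inverse-Gamma(9, 1471/48)
obs 11: x=-7 → posterior Inverse-Gamma(19/2, 2647/48)
obs 12: x=3 → posterior Inverse-Gamma(10, 2863/48)
obs 13: x=1/2 → posterior Inverse-Gamma(21/2, 2869/48)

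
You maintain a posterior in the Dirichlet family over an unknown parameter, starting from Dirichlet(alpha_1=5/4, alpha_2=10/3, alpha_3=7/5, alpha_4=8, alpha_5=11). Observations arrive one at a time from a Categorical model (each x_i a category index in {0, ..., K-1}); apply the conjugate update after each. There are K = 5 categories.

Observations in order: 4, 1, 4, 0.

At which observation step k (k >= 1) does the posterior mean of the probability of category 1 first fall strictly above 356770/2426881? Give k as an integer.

obs 1: x=4 → posterior Dirichlet(5/4, 10/3, 7/5, 8, 12)
obs 2: x=1 → posterior Dirichlet(5/4, 13/3, 7/5, 8, 12)
obs 3: x=4 → posterior Dirichlet(5/4, 13/3, 7/5, 8, 13)
obs 4: x=0 → posterior Dirichlet(9/4, 13/3, 7/5, 8, 13)

k = 2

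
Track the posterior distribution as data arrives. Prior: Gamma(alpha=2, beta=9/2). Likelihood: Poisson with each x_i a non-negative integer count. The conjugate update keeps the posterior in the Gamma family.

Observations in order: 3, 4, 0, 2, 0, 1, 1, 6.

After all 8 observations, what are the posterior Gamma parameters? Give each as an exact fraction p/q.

alpha=19, beta=25/2

obs 1: x=3 → posterior Gamma(5, 11/2)
obs 2: x=4 → posterior Gamma(9, 13/2)
obs 3: x=0 → posterior Gamma(9, 15/2)
obs 4: x=2 → posterior Gamma(11, 17/2)
obs 5: x=0 → posterior Gamma(11, 19/2)
obs 6: x=1 → posterior Gamma(12, 21/2)
obs 7: x=1 → posterior Gamma(13, 23/2)
obs 8: x=6 → posterior Gamma(19, 25/2)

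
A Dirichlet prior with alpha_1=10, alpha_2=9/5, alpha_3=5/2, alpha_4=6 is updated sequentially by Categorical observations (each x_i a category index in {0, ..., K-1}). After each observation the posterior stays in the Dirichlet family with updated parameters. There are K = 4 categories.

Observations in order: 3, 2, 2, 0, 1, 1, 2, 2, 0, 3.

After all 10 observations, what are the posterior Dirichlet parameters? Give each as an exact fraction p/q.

obs 1: x=3 → posterior Dirichlet(10, 9/5, 5/2, 7)
obs 2: x=2 → posterior Dirichlet(10, 9/5, 7/2, 7)
obs 3: x=2 → posterior Dirichlet(10, 9/5, 9/2, 7)
obs 4: x=0 → posterior Dirichlet(11, 9/5, 9/2, 7)
obs 5: x=1 → posterior Dirichlet(11, 14/5, 9/2, 7)
obs 6: x=1 → posterior Dirichlet(11, 19/5, 9/2, 7)
obs 7: x=2 → posterior Dirichlet(11, 19/5, 11/2, 7)
obs 8: x=2 → posterior Dirichlet(11, 19/5, 13/2, 7)
obs 9: x=0 → posterior Dirichlet(12, 19/5, 13/2, 7)
obs 10: x=3 → posterior Dirichlet(12, 19/5, 13/2, 8)

alpha_1=12, alpha_2=19/5, alpha_3=13/2, alpha_4=8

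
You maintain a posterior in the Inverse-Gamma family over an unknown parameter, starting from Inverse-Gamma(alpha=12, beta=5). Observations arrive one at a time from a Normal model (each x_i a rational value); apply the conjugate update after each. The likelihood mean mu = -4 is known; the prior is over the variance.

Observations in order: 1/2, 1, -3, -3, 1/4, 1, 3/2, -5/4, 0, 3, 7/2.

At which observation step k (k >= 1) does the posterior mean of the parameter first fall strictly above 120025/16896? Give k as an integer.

k = 11

obs 1: x=1/2 → posterior Inverse-Gamma(25/2, 121/8)
obs 2: x=1 → posterior Inverse-Gamma(13, 221/8)
obs 3: x=-3 → posterior Inverse-Gamma(27/2, 225/8)
obs 4: x=-3 → posterior Inverse-Gamma(14, 229/8)
obs 5: x=1/4 → posterior Inverse-Gamma(29/2, 1205/32)
obs 6: x=1 → posterior Inverse-Gamma(15, 1605/32)
obs 7: x=3/2 → posterior Inverse-Gamma(31/2, 2089/32)
obs 8: x=-5/4 → posterior Inverse-Gamma(16, 1105/16)
obs 9: x=0 → posterior Inverse-Gamma(33/2, 1233/16)
obs 10: x=3 → posterior Inverse-Gamma(17, 1625/16)
obs 11: x=7/2 → posterior Inverse-Gamma(35/2, 2075/16)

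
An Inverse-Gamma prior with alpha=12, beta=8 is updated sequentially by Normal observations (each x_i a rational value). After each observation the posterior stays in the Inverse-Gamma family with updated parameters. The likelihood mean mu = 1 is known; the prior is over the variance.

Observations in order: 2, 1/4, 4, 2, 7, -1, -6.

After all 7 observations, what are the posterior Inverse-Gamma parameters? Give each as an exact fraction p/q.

obs 1: x=2 → posterior Inverse-Gamma(25/2, 17/2)
obs 2: x=1/4 → posterior Inverse-Gamma(13, 281/32)
obs 3: x=4 → posterior Inverse-Gamma(27/2, 425/32)
obs 4: x=2 → posterior Inverse-Gamma(14, 441/32)
obs 5: x=7 → posterior Inverse-Gamma(29/2, 1017/32)
obs 6: x=-1 → posterior Inverse-Gamma(15, 1081/32)
obs 7: x=-6 → posterior Inverse-Gamma(31/2, 1865/32)

alpha=31/2, beta=1865/32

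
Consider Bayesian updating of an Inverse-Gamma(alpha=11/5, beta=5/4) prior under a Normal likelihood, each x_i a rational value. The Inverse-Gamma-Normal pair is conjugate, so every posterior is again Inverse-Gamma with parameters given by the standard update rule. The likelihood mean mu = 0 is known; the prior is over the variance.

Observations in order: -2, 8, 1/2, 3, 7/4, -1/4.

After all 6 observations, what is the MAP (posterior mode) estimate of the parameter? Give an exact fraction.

3315/496

obs 1: x=-2 → posterior Inverse-Gamma(27/10, 13/4)
obs 2: x=8 → posterior Inverse-Gamma(16/5, 141/4)
obs 3: x=1/2 → posterior Inverse-Gamma(37/10, 283/8)
obs 4: x=3 → posterior Inverse-Gamma(21/5, 319/8)
obs 5: x=7/4 → posterior Inverse-Gamma(47/10, 1325/32)
obs 6: x=-1/4 → posterior Inverse-Gamma(26/5, 663/16)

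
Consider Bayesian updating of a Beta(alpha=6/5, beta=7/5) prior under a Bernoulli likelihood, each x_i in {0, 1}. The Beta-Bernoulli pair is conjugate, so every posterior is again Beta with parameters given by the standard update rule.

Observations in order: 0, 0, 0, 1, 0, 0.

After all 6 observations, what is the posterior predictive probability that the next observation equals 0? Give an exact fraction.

32/43

obs 1: x=0 → posterior Beta(6/5, 12/5)
obs 2: x=0 → posterior Beta(6/5, 17/5)
obs 3: x=0 → posterior Beta(6/5, 22/5)
obs 4: x=1 → posterior Beta(11/5, 22/5)
obs 5: x=0 → posterior Beta(11/5, 27/5)
obs 6: x=0 → posterior Beta(11/5, 32/5)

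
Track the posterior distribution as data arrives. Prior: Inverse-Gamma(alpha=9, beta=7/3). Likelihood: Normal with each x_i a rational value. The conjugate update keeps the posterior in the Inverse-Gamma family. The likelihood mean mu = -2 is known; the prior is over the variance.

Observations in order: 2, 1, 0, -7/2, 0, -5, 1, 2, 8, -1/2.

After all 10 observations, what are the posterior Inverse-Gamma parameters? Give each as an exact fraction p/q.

alpha=14, beta=1057/12

obs 1: x=2 → posterior Inverse-Gamma(19/2, 31/3)
obs 2: x=1 → posterior Inverse-Gamma(10, 89/6)
obs 3: x=0 → posterior Inverse-Gamma(21/2, 101/6)
obs 4: x=-7/2 → posterior Inverse-Gamma(11, 431/24)
obs 5: x=0 → posterior Inverse-Gamma(23/2, 479/24)
obs 6: x=-5 → posterior Inverse-Gamma(12, 587/24)
obs 7: x=1 → posterior Inverse-Gamma(25/2, 695/24)
obs 8: x=2 → posterior Inverse-Gamma(13, 887/24)
obs 9: x=8 → posterior Inverse-Gamma(27/2, 2087/24)
obs 10: x=-1/2 → posterior Inverse-Gamma(14, 1057/12)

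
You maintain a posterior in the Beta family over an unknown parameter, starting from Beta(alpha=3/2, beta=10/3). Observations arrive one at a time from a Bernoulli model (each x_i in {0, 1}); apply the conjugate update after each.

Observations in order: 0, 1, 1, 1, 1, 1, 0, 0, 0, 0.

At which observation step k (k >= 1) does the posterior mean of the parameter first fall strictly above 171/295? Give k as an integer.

k = 6

obs 1: x=0 → posterior Beta(3/2, 13/3)
obs 2: x=1 → posterior Beta(5/2, 13/3)
obs 3: x=1 → posterior Beta(7/2, 13/3)
obs 4: x=1 → posterior Beta(9/2, 13/3)
obs 5: x=1 → posterior Beta(11/2, 13/3)
obs 6: x=1 → posterior Beta(13/2, 13/3)
obs 7: x=0 → posterior Beta(13/2, 16/3)
obs 8: x=0 → posterior Beta(13/2, 19/3)
obs 9: x=0 → posterior Beta(13/2, 22/3)
obs 10: x=0 → posterior Beta(13/2, 25/3)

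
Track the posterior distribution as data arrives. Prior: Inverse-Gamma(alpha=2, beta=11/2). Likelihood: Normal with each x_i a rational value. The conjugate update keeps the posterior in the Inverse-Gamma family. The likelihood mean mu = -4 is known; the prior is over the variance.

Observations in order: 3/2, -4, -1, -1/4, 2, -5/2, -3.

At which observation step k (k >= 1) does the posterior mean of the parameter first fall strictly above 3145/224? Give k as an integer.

k = 5

obs 1: x=3/2 → posterior Inverse-Gamma(5/2, 165/8)
obs 2: x=-4 → posterior Inverse-Gamma(3, 165/8)
obs 3: x=-1 → posterior Inverse-Gamma(7/2, 201/8)
obs 4: x=-1/4 → posterior Inverse-Gamma(4, 1029/32)
obs 5: x=2 → posterior Inverse-Gamma(9/2, 1605/32)
obs 6: x=-5/2 → posterior Inverse-Gamma(5, 1641/32)
obs 7: x=-3 → posterior Inverse-Gamma(11/2, 1657/32)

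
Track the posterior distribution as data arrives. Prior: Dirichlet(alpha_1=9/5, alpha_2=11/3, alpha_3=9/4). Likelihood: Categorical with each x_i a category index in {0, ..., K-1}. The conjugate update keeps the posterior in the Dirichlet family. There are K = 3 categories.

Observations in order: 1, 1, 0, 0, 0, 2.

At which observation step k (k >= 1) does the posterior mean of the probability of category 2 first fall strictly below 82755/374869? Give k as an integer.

obs 1: x=1 → posterior Dirichlet(9/5, 14/3, 9/4)
obs 2: x=1 → posterior Dirichlet(9/5, 17/3, 9/4)
obs 3: x=0 → posterior Dirichlet(14/5, 17/3, 9/4)
obs 4: x=0 → posterior Dirichlet(19/5, 17/3, 9/4)
obs 5: x=0 → posterior Dirichlet(24/5, 17/3, 9/4)
obs 6: x=2 → posterior Dirichlet(24/5, 17/3, 13/4)

k = 3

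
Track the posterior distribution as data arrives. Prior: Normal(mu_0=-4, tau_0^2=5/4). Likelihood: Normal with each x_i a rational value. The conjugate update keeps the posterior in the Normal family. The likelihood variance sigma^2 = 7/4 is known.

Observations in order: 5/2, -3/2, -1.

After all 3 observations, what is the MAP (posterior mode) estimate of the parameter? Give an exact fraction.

-14/11

obs 1: x=5/2 → posterior Normal(-31/24, 35/48)
obs 2: x=-3/2 → posterior Normal(-23/17, 35/68)
obs 3: x=-1 → posterior Normal(-14/11, 35/88)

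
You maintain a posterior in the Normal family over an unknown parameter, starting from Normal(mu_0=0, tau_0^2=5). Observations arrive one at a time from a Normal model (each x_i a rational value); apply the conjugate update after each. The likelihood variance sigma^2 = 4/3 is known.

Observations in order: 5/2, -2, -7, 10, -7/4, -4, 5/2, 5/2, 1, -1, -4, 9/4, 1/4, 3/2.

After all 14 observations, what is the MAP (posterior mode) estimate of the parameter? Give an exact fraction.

165/856

obs 1: x=5/2 → posterior Normal(75/38, 20/19)
obs 2: x=-2 → posterior Normal(15/68, 10/17)
obs 3: x=-7 → posterior Normal(-195/98, 20/49)
obs 4: x=10 → posterior Normal(105/128, 5/16)
obs 5: x=-7/4 → posterior Normal(105/316, 20/79)
obs 6: x=-4 → posterior Normal(-135/376, 10/47)
obs 7: x=5/2 → posterior Normal(15/436, 20/109)
obs 8: x=5/2 → posterior Normal(165/496, 5/31)
obs 9: x=1 → posterior Normal(225/556, 20/139)
obs 10: x=-1 → posterior Normal(15/56, 10/77)
obs 11: x=-4 → posterior Normal(-75/676, 20/169)
obs 12: x=9/4 → posterior Normal(15/184, 5/46)
obs 13: x=1/4 → posterior Normal(75/796, 20/199)
obs 14: x=3/2 → posterior Normal(165/856, 10/107)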